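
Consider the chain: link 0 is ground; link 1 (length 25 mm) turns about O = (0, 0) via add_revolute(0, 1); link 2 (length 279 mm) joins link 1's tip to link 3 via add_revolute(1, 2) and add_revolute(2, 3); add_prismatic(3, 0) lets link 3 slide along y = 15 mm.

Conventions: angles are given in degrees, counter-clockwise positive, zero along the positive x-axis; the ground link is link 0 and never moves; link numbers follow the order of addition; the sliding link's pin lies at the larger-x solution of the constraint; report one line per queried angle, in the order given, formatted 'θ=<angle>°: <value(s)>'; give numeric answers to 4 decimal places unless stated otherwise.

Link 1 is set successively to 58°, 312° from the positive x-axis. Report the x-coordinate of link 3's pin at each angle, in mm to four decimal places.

geometry: r = 25 mm, L = 279 mm, e = 15 mm
θ=58°: crank pin P = (r cos θ, r sin θ) = (13.247982, 21.201202)
θ=58°: h = r sin θ − e = 21.201202 − 15 = 6.201202
θ=58°: x = r cos θ + √(L² − h²) = 13.247982 + 278.931076 = 292.179057
θ=312°: crank pin P = (r cos θ, r sin θ) = (16.728265, -18.578621)
θ=312°: h = r sin θ − e = -18.578621 − 15 = -33.578621
θ=312°: x = r cos θ + √(L² − h²) = 16.728265 + 276.971977 = 293.700243

θ=58°: 292.1791
θ=312°: 293.7002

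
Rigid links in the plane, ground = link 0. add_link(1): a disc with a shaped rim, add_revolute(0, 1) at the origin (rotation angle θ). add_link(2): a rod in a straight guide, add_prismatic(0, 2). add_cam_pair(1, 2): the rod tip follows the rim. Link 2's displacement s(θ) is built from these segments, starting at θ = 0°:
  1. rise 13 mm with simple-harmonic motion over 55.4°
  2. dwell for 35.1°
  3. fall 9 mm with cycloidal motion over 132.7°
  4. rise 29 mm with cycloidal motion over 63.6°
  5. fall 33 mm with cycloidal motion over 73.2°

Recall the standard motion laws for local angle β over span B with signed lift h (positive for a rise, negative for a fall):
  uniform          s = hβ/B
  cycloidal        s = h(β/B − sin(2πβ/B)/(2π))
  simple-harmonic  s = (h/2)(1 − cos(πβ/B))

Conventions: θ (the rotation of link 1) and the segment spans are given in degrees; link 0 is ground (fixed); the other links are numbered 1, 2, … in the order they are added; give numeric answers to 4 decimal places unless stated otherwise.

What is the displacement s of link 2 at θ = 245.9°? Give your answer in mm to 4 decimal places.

segment 1 (0° to 55.4°, simple-harmonic, h = 13) is passed completely: s = 0.0000 + (13) = 13.0000
segment 2 (55.4° to 90.5°, dwell): s unchanged at 13.0000
segment 3 (90.5° to 223.2°, cycloidal, h = -9) is passed completely: s = 13.0000 + (-9) = 4.0000
θ = 245.9° falls in segment 4 (223.2° to 286.8°, cycloidal, h = 29): β = 245.9 − 223.2 = 22.7°, B = 63.6°; Δs = 29·(0.3569 − sin(2π·0.3569)/(2π)) = 6.7380; s = 4.0000 + 6.7380 = 10.7380

10.7380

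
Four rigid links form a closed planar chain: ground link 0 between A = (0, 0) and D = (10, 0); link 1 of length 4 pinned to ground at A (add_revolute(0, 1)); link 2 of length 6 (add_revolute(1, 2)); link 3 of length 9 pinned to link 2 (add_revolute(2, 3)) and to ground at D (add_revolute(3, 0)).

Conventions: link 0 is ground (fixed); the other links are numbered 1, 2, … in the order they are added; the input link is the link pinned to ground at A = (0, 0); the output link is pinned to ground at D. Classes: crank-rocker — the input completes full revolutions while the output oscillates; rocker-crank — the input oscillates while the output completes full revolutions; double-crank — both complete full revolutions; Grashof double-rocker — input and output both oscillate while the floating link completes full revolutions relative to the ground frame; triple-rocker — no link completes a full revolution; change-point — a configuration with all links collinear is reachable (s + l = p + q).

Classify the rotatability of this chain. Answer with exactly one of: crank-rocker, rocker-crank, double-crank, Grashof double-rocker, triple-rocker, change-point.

lengths: ground=10, input=4, coupler=6, output=9
sorted: s=4 (shortest), l=10 (longest), p+q=15
s + l = 14 vs p + q = 15
s + l < p + q (Grashof) with shortest = input link → crank-rocker

crank-rocker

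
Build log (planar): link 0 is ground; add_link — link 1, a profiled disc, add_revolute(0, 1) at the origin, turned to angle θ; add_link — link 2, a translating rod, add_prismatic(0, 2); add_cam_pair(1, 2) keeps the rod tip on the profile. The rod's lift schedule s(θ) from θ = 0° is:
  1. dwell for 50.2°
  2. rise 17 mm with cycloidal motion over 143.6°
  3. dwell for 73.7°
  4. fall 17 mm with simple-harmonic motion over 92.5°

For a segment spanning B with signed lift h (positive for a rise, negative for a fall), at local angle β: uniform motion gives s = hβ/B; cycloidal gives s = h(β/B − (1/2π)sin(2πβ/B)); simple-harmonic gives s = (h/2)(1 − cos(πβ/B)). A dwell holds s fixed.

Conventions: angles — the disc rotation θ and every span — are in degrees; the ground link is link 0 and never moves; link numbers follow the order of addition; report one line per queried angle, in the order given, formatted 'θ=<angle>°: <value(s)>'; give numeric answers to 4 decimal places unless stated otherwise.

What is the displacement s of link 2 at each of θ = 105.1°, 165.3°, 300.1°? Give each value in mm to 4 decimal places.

seg 1 [0°–50.2°] dwell: s stays 0.0000
seg 2 [50.2°–193.8°] cycloidal, h=17: θ=105.1° here. β=54.9, B=143.6. 17·(0.3823 − sin(2π·0.3823)/(2π)) = 4.6760 → s = 4.6760
seg 2 [50.2°–193.8°] cycloidal, h=17: θ=165.3° here. β=115.1, B=143.6. 17·(0.8015 − sin(2π·0.8015)/(2π)) = 16.1911 → s = 16.1911
seg 2 [50.2°–193.8°] cycloidal, h=17: full span → s += 17 → s = 17.0000
seg 3 [193.8°–267.5°] dwell: s stays 17.0000
seg 4 [267.5°–360°] simple-harmonic, h=-17: θ=300.1° here. β=32.6, B=92.5. -17/2·(1 − cos(π·0.3524)) = -4.6991 → s = 12.3009

θ=105.1°: 4.6760
θ=165.3°: 16.1911
θ=300.1°: 12.3009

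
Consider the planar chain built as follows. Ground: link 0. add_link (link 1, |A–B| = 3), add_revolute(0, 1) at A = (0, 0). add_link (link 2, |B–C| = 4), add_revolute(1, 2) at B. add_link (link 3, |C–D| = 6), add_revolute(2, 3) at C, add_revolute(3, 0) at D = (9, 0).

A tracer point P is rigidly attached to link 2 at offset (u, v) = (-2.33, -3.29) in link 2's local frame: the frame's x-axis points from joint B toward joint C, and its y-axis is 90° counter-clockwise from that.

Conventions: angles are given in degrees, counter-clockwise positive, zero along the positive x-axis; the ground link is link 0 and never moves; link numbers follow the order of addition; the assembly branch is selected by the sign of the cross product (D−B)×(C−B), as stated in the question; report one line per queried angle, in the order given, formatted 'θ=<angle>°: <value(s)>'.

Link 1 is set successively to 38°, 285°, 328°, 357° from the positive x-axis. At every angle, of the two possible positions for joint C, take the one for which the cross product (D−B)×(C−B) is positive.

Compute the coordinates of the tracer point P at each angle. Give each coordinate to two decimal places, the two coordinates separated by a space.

A=(0,0), D=(9.00,0)
θ=38°: B = A + 3.00·(cos38°, sin38°) = (2.3640, 1.8470)
θ=38°: |BD| = 6.8882
θ=38°: circle(B,4.00) ∩ circle(D,6.00): a=1.9923, h=3.4685
θ=38°:   candidates: C₊=(5.2135,4.6543) cross=23.892; C₋=(3.3534,-2.0287) cross=-23.892
θ=38°:   branch + wants cross > 0 → take C=(5.2135,4.6543) (cross=23.892)
θ=38°: ex = (C−B)/|BC| = (0.7124,0.7018); ey = (-0.7018,0.7124)
θ=38°: P = B + -2.33·ex + -3.29·ey = (3.0132,-2.1319)
θ=285°: B = A + 3.00·(cos285°, sin285°) = (0.7765, -2.8978)
θ=285°: |BD| = 8.7192
θ=285°: circle(B,4.00) ∩ circle(D,6.00): a=3.2127, h=2.3830
θ=285°:   candidates: C₊=(3.0145,0.4175) cross=20.778; C₋=(4.5985,-4.0776) cross=-20.778
θ=285°:   branch + wants cross > 0 → take C=(3.0145,0.4175) (cross=20.778)
θ=285°: ex = (C−B)/|BC| = (0.5595,0.8288); ey = (-0.8288,0.5595)
θ=285°: P = B + -2.33·ex + -3.29·ey = (2.1996,-6.6697)
θ=328°: B = A + 3.00·(cos328°, sin328°) = (2.5441, -1.5898)
θ=328°: |BD| = 6.6487
θ=328°: circle(B,4.00) ∩ circle(D,6.00): a=1.8203, h=3.5618
θ=328°:   candidates: C₊=(3.4600,2.3040) cross=23.681; C₋=(5.1633,-4.6130) cross=-23.681
θ=328°:   branch + wants cross > 0 → take C=(3.4600,2.3040) (cross=23.681)
θ=328°: ex = (C−B)/|BC| = (0.2290,0.9734); ey = (-0.9734,0.2290)
θ=328°: P = B + -2.33·ex + -3.29·ey = (5.2133,-4.6111)
θ=357°: B = A + 3.00·(cos357°, sin357°) = (2.9959, -0.1570)
θ=357°: |BD| = 6.0062
θ=357°: circle(B,4.00) ∩ circle(D,6.00): a=1.3381, h=3.7695
θ=357°:   candidates: C₊=(4.2350,3.6462) cross=22.640; C₋=(4.4321,-3.8903) cross=-22.640
θ=357°:   branch + wants cross > 0 → take C=(4.2350,3.6462) (cross=22.640)
θ=357°: ex = (C−B)/|BC| = (0.3098,0.9508); ey = (-0.9508,0.3098)
θ=357°: P = B + -2.33·ex + -3.29·ey = (5.4023,-3.3916)

θ=38°: 3.01 -2.13
θ=285°: 2.20 -6.67
θ=328°: 5.21 -4.61
θ=357°: 5.40 -3.39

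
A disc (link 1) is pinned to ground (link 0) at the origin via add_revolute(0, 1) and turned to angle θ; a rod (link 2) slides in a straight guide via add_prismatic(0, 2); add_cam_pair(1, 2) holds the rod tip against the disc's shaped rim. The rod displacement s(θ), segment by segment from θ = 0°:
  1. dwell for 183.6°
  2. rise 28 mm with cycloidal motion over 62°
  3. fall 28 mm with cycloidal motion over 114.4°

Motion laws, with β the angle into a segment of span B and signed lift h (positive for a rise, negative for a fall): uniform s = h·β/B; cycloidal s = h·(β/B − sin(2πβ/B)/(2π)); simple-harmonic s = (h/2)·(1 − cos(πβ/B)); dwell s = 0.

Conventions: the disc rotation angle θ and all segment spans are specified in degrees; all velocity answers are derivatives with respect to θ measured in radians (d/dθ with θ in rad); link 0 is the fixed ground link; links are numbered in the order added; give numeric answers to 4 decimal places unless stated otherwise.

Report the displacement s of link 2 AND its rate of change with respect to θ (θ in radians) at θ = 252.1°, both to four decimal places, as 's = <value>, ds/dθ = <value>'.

segment 1 (0° to 183.6°, dwell): s unchanged at 0.0000
segment 2 (183.6° to 245.6°, cycloidal, h = 28) is passed completely: s = 0.0000 + (28) = 28.0000
θ = 252.1° falls in segment 3 (245.6° to 360°, cycloidal, h = -28): β = 252.1 − 245.6 = 6.5°, B = 114.4°; Δs = -28·(0.0568 − sin(2π·0.0568)/(2π)) = -0.0336; s = 28.0000 − 0.0336 = 27.9664
velocity in seg [245.6°–360°] (cycloidal), θ in radians: β = 6.5° = 0.1134 rad, B = 114.4° = 1.9967 rad; ds/dθ = (h/B)(1 − cos(2πβ/B)) = ((-28)/1.9967)(1 − cos(2π·0.0568)) = -0.884182 mm/rad

s = 27.9664, ds/dθ = -0.8842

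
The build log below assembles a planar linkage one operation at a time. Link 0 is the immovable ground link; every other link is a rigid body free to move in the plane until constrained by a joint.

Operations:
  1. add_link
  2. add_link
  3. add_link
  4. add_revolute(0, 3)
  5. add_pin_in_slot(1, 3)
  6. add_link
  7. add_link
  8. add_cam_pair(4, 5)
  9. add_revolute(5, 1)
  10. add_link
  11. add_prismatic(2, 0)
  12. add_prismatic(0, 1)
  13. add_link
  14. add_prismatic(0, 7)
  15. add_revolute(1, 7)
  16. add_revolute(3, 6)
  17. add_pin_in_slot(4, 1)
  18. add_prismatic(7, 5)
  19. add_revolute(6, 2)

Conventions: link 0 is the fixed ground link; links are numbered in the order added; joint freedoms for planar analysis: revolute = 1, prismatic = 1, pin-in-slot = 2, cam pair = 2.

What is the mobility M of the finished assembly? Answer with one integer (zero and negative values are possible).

link 0 = ground. State L|J1|J2 = 1|0|0
+link1  2|0|0
+link2  3|0|0
+link3  4|0|0
R(0,3) f=1→J1  4|1|0
PS(1,3) f=2→J2  4|1|1
+link4  5|1|1
+link5  6|1|1
C(4,5) f=2→J2  6|1|2
R(5,1) f=1→J1  6|2|2
+link6  7|2|2
P(2,0) f=1→J1  7|3|2
P(0,1) f=1→J1  7|4|2
+link7  8|4|2
P(0,7) f=1→J1  8|5|2
R(1,7) f=1→J1  8|6|2
R(3,6) f=1→J1  8|7|2
PS(4,1) f=2→J2  8|7|3
P(7,5) f=1→J1  8|8|3
R(6,2) f=1→J1  8|9|3
M = 3(8−1)−2·9−3 = 21−18−3 = 0

M = 0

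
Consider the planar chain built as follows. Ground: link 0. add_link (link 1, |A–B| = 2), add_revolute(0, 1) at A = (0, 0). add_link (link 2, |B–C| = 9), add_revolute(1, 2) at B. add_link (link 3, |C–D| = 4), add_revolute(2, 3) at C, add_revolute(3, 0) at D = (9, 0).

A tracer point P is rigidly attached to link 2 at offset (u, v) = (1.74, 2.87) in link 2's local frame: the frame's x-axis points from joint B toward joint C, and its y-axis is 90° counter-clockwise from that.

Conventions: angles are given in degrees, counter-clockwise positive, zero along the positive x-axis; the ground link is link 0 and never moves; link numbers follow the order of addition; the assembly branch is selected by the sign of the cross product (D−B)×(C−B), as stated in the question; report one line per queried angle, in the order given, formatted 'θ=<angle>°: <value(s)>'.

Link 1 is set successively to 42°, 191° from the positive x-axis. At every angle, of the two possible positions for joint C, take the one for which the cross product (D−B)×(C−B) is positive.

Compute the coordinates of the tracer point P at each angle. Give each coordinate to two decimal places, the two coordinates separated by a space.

A=(0,0), D=(9.00,0)
θ=42°: B = A + 2.00·(cos42°, sin42°) = (1.4863, 1.3383)
θ=42°: |BD| = 7.6320
θ=42°: circle(B,9.00) ∩ circle(D,4.00): a=8.0744, h=3.9755
θ=42°:   candidates: C₊=(10.1327,3.8363) cross=30.341; C₋=(8.7385,-3.9914) cross=-30.341
θ=42°:   branch + wants cross > 0 → take C=(10.1327,3.8363) (cross=30.341)
θ=42°: ex = (C−B)/|BC| = (0.9607,0.2776); ey = (-0.2776,0.9607)
θ=42°: P = B + 1.74·ex + 2.87·ey = (2.3613,4.5784)
θ=191°: B = A + 2.00·(cos191°, sin191°) = (-1.9633, -0.3816)
θ=191°: |BD| = 10.9699
θ=191°: circle(B,9.00) ∩ circle(D,4.00): a=8.4476, h=3.1045
θ=191°:   candidates: C₊=(6.3712,3.0149) cross=34.056; C₋=(6.5872,-3.1904) cross=-34.056
θ=191°:   branch + wants cross > 0 → take C=(6.3712,3.0149) (cross=34.056)
θ=191°: ex = (C−B)/|BC| = (0.9261,0.3774); ey = (-0.3774,0.9261)
θ=191°: P = B + 1.74·ex + 2.87·ey = (-1.4350,2.9328)

θ=42°: 2.36 4.58
θ=191°: -1.44 2.93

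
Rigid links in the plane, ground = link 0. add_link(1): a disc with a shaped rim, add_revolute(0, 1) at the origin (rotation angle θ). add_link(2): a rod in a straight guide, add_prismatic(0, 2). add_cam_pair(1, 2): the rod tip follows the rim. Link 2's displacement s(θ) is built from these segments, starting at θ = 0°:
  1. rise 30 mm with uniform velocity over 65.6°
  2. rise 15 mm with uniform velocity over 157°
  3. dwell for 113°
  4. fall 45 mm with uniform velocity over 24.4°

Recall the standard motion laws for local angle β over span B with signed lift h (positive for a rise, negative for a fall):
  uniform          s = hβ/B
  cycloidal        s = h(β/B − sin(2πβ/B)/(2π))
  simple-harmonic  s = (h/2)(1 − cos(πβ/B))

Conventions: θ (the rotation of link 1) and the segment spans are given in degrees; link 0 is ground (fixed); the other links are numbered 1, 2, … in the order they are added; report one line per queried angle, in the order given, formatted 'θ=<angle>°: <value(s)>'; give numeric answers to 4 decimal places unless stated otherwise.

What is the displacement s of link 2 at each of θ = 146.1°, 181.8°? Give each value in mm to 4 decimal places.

segment 1 (0° to 65.6°, uniform, h = 30) is passed completely: s = 0.0000 + (30) = 30.0000
θ = 146.1° falls in segment 2 (65.6° to 222.6°, uniform, h = 15): β = 146.1 − 65.6 = 80.5°, B = 157°; Δs = 15·80.5/157 = 7.6911; s = 30.0000 + 7.6911 = 37.6911
θ = 181.8° falls in segment 2 (65.6° to 222.6°, uniform, h = 15): β = 181.8 − 65.6 = 116.2°, B = 157°; Δs = 15·116.2/157 = 11.1019; s = 30.0000 + 11.1019 = 41.1019

θ=146.1°: 37.6911
θ=181.8°: 41.1019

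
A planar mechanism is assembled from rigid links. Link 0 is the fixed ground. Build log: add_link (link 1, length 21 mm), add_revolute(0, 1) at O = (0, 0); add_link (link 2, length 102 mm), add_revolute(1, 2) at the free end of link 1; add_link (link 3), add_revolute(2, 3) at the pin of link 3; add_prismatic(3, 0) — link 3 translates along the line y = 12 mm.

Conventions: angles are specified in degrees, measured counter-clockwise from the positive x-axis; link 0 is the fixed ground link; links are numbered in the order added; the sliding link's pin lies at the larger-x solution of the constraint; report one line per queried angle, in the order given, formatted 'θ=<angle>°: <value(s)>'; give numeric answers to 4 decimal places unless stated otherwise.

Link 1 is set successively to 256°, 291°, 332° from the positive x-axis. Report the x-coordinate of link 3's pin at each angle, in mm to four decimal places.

geometry: r = 21 mm, L = 102 mm, e = 12 mm
θ=256°: crank pin P = (r cos θ, r sin θ) = (-5.080360, -20.376210)
θ=256°: h = r sin θ − e = -20.376210 − 12 = -32.376210
θ=256°: x = r cos θ + √(L² − h²) = -5.080360 + 96.725286 = 91.644926
θ=291°: crank pin P = (r cos θ, r sin θ) = (7.525727, -19.605189)
θ=291°: h = r sin θ − e = -19.605189 − 12 = -31.605189
θ=291°: x = r cos θ + √(L² − h²) = 7.525727 + 96.979957 = 104.505684
θ=332°: crank pin P = (r cos θ, r sin θ) = (18.541899, -9.858903)
θ=332°: h = r sin θ − e = -9.858903 − 12 = -21.858903
θ=332°: x = r cos θ + √(L² − h²) = 18.541899 + 99.630258 = 118.172158

θ=256°: 91.6449
θ=291°: 104.5057
θ=332°: 118.1722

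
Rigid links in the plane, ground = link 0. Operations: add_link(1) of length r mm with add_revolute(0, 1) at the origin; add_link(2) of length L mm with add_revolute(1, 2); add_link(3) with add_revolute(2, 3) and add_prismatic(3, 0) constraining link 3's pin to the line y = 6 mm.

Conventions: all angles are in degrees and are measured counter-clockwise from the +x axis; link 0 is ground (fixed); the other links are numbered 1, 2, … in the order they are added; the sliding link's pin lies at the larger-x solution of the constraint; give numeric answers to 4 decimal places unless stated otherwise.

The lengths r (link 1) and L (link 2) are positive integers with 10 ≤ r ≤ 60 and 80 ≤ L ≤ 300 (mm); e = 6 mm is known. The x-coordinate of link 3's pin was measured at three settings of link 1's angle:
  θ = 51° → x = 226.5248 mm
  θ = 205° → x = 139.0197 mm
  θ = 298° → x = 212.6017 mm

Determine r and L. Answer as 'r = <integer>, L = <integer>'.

constraint per measurement: (x − r cos θ)² + (r sin θ − e)² = L²
subtracting the θ₁ and θ₂ equations cancels the r² and L² terms:
r = (x₁² − x₂²) / (2[(x₁cos θ₁ + e sin θ₁) − (x₂cos θ₂ + e sin θ₂)]) = 58.0000 → r = 58
L² = (x₁ − r cos θ₁)² + (r sin θ₁ − e)² = 37636.0170 → L = 194.0000 → L = 194
check at θ₃=298°: x = 212.6017 (printed 212.6017) ✓

r = 58, L = 194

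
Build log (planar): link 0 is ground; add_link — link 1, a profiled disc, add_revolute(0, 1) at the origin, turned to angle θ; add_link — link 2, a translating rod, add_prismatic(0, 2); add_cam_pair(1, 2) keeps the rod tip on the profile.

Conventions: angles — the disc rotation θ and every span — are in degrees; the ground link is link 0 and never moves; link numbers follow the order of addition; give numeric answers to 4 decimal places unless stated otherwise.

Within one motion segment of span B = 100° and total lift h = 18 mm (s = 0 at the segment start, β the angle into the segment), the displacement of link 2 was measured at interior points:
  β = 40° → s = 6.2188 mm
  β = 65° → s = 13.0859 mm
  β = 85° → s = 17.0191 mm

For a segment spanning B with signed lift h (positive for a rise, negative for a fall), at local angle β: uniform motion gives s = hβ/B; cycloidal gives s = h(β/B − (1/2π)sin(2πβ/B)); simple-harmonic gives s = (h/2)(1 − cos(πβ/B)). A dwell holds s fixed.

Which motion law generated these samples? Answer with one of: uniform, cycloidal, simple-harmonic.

candidates at β/B = r: uniform s = h·r (linear in β); cycloidal s = h·(r − sin(2πr)/(2π)); simple-harmonic s = (h/2)(1 − cos(πr))
β=40°: printed 6.2188 | uniform 7.2000, cycloidal 5.5161, simple-harmonic 6.2188
β=65°: printed 13.0859 | uniform 11.7000, cycloidal 14.0177, simple-harmonic 13.0859
β=85°: printed 17.0191 | uniform 15.3000, cycloidal 17.6177, simple-harmonic 17.0191
only one law matches every sample → simple-harmonic

simple-harmonic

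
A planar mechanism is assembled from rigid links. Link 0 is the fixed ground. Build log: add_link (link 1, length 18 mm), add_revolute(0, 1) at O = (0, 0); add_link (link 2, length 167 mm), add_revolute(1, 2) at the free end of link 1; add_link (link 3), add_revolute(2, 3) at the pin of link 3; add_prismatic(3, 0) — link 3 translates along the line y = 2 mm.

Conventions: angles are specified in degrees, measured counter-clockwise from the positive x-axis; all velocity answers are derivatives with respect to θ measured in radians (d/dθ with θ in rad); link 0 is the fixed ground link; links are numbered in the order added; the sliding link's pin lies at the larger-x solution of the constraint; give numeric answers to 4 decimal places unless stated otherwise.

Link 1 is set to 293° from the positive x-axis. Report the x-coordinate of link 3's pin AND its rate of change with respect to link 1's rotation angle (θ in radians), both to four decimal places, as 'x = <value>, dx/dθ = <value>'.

geometry: r = 18 mm, L = 167 mm, e = 2 mm
crank pin P = (r cos θ, r sin θ) = (7.033160, -16.569087)
h = r sin θ − e = -16.569087 − 2 = -18.569087
x = r cos θ + √(L² − h²) = 7.033160 + 165.964421 = 172.997581
dx/dθ = −r sin θ − h·r cos θ/√(L² − h²) (θ in radians; h = -18.569087) = 17.355999

x = 172.9976, dx/dθ = 17.3560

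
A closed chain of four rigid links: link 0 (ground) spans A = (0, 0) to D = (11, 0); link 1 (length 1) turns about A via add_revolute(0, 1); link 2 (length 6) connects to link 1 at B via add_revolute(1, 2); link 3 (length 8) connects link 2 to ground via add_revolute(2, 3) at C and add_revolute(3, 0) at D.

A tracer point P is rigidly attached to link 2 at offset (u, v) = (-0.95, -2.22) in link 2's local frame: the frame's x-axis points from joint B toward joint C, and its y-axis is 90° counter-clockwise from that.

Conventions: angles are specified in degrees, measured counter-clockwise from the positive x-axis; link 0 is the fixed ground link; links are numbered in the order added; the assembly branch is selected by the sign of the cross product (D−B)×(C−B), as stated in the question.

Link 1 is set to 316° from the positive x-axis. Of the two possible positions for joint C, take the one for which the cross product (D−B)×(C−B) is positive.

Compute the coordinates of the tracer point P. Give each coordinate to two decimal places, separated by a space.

A=(0,0), D=(11.00,0)
B = A + 1.00·(cos316°, sin316°) = (0.7193, -0.6947)
|BD| = 10.3041
circle(B,6.00) ∩ circle(D,8.00): a=3.7934, h=4.6487
  candidates: C₊=(4.1907,4.1992) cross=47.901; C₋=(4.8175,-5.0770) cross=-47.901
  branch + wants cross > 0 → take C=(4.1907,4.1992) (cross=47.901)
ex = (C−B)/|BC| = (0.5786,0.8156); ey = (-0.8156,0.5786)
P = B + -0.95·ex + -2.22·ey = (1.9804,-2.7539)

1.98 -2.75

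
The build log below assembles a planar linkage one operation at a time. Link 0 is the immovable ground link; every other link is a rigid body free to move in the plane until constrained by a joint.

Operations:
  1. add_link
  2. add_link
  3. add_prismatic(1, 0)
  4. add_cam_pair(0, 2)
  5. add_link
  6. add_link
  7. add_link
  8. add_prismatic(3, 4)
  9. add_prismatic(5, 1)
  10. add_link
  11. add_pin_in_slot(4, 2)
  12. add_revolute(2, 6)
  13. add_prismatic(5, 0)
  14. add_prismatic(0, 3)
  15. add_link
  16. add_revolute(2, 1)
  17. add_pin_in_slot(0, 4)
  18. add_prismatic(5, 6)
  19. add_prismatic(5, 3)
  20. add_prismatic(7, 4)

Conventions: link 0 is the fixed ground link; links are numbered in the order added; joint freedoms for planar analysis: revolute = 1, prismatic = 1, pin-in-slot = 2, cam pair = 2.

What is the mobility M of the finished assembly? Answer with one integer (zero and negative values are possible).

(L,J1,J2)=(1,0,0); link0 fixed
link1: (2,0,0)
link2: (3,0,0)
P 1-0 [J1]: (3,1,0)
C 0-2 [J2]: (3,1,1)
link3: (4,1,1)
link4: (5,1,1)
link5: (6,1,1)
P 3-4 [J1]: (6,2,1)
P 5-1 [J1]: (6,3,1)
link6: (7,3,1)
PS 4-2 [J2]: (7,3,2)
R 2-6 [J1]: (7,4,2)
P 5-0 [J1]: (7,5,2)
P 0-3 [J1]: (7,6,2)
link7: (8,6,2)
R 2-1 [J1]: (8,7,2)
PS 0-4 [J2]: (8,7,3)
P 5-6 [J1]: (8,8,3)
P 5-3 [J1]: (8,9,3)
P 7-4 [J1]: (8,10,3)
Grübler: 3·7 − 2·10 − 3 = -2

M = -2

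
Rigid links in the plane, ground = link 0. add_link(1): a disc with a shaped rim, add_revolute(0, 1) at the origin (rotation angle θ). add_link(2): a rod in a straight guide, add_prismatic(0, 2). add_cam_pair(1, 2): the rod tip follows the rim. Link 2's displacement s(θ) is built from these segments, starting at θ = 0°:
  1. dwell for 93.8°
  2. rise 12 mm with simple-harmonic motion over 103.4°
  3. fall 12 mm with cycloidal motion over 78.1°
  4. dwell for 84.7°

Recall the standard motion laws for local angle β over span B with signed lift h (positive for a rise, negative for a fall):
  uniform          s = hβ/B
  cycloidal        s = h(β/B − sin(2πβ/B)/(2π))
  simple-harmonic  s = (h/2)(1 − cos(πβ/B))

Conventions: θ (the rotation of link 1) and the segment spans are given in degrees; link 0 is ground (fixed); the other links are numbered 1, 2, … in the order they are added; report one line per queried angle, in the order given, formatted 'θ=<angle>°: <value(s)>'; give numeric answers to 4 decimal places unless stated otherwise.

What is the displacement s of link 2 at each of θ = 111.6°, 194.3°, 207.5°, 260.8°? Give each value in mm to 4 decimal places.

segment 1 (0° to 93.8°, dwell): s unchanged at 0.0000
θ = 111.6° falls in segment 2 (93.8° to 197.2°, simple-harmonic, h = 12): β = 111.6 − 93.8 = 17.8°, B = 103.4°; Δs = 12/2·(1 − cos(π·0.1721)) = 0.8563; s = 0.0000 + 0.8563 = 0.8563
θ = 194.3° falls in segment 2 (93.8° to 197.2°, simple-harmonic, h = 12): β = 194.3 − 93.8 = 100.5°, B = 103.4°; Δs = 12/2·(1 − cos(π·0.9720)) = 11.9767; s = 0.0000 + 11.9767 = 11.9767
segment 2 (93.8° to 197.2°, simple-harmonic, h = 12) is passed completely: s = 0.0000 + (12) = 12.0000
θ = 207.5° falls in segment 3 (197.2° to 275.3°, cycloidal, h = -12): β = 207.5 − 197.2 = 10.3°, B = 78.1°; Δs = -12·(0.1319 − sin(2π·0.1319)/(2π)) = -0.1750; s = 12.0000 − 0.1750 = 11.8250
θ = 260.8° falls in segment 3 (197.2° to 275.3°, cycloidal, h = -12): β = 260.8 − 197.2 = 63.6°, B = 78.1°; Δs = -12·(0.8143 − sin(2π·0.8143)/(2π)) = -11.5280; s = 12.0000 − 11.5280 = 0.4720

θ=111.6°: 0.8563
θ=194.3°: 11.9767
θ=207.5°: 11.8250
θ=260.8°: 0.4720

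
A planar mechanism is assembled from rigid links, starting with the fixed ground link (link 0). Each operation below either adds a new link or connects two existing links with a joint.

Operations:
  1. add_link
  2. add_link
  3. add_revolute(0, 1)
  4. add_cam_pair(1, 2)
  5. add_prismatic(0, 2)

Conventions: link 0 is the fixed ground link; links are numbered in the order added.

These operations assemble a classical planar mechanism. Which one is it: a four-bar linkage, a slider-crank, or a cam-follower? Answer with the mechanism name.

links: 3 (incl. ground); joints: 1 revolute, 1 prismatic, 1 higher (cam) pair, forming one closed loop
3 links, revolute + prismatic + higher pair in one loop → cam-follower

cam-follower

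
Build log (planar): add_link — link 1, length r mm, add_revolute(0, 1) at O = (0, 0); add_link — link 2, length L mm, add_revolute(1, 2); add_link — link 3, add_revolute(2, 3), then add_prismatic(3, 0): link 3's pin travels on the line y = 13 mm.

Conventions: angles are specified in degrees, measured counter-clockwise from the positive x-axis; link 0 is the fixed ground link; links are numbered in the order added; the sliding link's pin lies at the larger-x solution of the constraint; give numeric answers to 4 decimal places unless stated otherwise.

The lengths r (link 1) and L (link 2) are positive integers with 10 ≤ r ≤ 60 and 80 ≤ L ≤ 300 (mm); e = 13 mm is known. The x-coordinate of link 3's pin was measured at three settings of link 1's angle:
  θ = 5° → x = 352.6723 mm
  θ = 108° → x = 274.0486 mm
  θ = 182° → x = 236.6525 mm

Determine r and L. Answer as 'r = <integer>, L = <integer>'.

constraint per measurement: (x − r cos θ)² + (r sin θ − e)² = L²
subtracting the θ₁ and θ₂ equations cancels the r² and L² terms:
r = (x₁² − x₂²) / (2[(x₁cos θ₁ + e sin θ₁) − (x₂cos θ₂ + e sin θ₂)]) = 58.0000 → r = 58
L² = (x₁ − r cos θ₁)² + (r sin θ₁ − e)² = 87025.0084 → L = 295.0000 → L = 295
check at θ₃=182°: x = 236.6525 (printed 236.6525) ✓

r = 58, L = 295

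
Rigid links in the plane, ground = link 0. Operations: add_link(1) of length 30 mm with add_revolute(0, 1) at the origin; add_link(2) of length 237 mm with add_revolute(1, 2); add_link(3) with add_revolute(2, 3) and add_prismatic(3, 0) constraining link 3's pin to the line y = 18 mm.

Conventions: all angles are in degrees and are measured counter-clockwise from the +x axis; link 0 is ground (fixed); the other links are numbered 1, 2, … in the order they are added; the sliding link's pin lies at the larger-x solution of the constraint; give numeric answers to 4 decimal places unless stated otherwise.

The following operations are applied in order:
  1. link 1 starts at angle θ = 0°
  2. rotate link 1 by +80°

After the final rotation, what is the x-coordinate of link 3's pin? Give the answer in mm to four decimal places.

geometry: r = 30 mm, L = 237 mm, e = 18 mm; θ starts at 0°
rotate link 1 by +80°: θ ← 0° +80° = 80°
crank pin P = (r cos θ, r sin θ) = (5.209445, 29.544233)
h = r sin θ − e = 29.544233 − 18 = 11.544233
x = r cos θ + √(L² − h²) = 5.209445 + 236.718674 = 241.928119

241.9281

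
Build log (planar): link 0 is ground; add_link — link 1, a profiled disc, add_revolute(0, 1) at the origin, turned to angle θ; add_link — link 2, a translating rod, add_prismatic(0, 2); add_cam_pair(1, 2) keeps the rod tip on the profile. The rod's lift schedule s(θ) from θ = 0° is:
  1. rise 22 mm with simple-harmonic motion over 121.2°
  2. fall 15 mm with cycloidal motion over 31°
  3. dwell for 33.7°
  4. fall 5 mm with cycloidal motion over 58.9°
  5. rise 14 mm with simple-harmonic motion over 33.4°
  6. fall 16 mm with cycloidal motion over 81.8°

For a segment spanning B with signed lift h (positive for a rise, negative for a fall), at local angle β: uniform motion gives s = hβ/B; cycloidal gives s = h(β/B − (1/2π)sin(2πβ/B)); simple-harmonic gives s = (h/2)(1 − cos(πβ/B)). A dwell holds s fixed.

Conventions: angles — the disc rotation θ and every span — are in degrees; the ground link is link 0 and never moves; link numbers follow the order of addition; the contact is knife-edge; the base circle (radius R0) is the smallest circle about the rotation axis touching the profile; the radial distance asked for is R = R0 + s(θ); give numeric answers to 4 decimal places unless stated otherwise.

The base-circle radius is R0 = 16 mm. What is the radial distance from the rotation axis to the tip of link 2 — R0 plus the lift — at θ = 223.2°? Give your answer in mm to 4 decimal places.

seg 1 [0°–121.2°] simple-harmonic, h=22: full span → s += 22 → s = 22.0000
seg 2 [121.2°–152.2°] cycloidal, h=-15: full span → s += -15 → s = 7.0000
seg 3 [152.2°–185.9°] dwell: s stays 7.0000
seg 4 [185.9°–244.8°] cycloidal, h=-5: θ=223.2° here. β=37.3, B=58.9. -5·(0.6333 − sin(2π·0.6333)/(2π)) = -3.7576 → s = 3.2424
R = R0 + s = 16 + 3.2424 = 19.2424

19.2424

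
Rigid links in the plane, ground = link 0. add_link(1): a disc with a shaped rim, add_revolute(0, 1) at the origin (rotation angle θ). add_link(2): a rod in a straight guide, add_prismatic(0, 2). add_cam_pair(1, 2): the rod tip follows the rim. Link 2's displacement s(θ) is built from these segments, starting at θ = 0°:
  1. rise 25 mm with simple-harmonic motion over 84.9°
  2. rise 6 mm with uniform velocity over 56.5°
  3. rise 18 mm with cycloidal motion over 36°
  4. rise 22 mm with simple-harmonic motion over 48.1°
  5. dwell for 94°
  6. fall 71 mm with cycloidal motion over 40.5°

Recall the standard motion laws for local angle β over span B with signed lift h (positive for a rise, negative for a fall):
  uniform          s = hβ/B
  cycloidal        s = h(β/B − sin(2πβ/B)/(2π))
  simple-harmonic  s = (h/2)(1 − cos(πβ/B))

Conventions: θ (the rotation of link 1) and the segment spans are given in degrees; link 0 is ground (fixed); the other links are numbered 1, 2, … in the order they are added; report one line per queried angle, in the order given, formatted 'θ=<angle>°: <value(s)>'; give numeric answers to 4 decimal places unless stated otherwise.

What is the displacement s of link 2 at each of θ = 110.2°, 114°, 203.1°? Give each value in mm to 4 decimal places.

segment 1 (0° to 84.9°, simple-harmonic, h = 25) is passed completely: s = 0.0000 + (25) = 25.0000
θ = 110.2° falls in segment 2 (84.9° to 141.4°, uniform, h = 6): β = 110.2 − 84.9 = 25.3°, B = 56.5°; Δs = 6·25.3/56.5 = 2.6867; s = 25.0000 + 2.6867 = 27.6867
θ = 114° falls in segment 2 (84.9° to 141.4°, uniform, h = 6): β = 114 − 84.9 = 29.1°, B = 56.5°; Δs = 6·29.1/56.5 = 3.0903; s = 25.0000 + 3.0903 = 28.0903
segment 2 (84.9° to 141.4°, uniform, h = 6) is passed completely: s = 25.0000 + (6) = 31.0000
segment 3 (141.4° to 177.4°, cycloidal, h = 18) is passed completely: s = 31.0000 + (18) = 49.0000
θ = 203.1° falls in segment 4 (177.4° to 225.5°, simple-harmonic, h = 22): β = 203.1 − 177.4 = 25.7°, B = 48.1°; Δs = 22/2·(1 − cos(π·0.5343)) = 12.1832; s = 49.0000 + 12.1832 = 61.1832

θ=110.2°: 27.6867
θ=114°: 28.0903
θ=203.1°: 61.1832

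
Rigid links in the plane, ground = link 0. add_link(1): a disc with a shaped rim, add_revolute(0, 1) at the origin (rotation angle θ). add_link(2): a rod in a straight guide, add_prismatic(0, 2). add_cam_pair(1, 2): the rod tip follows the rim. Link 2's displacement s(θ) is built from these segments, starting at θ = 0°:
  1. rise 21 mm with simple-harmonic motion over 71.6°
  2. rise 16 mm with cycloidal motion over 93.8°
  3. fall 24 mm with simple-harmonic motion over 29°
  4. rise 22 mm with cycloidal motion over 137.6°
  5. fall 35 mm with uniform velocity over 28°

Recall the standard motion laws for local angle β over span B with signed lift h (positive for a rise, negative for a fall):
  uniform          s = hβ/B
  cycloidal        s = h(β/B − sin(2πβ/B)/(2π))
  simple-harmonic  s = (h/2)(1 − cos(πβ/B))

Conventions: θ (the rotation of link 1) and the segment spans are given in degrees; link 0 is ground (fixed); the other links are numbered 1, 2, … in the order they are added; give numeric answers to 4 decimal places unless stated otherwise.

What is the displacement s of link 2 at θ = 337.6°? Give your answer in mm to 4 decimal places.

segment 1 (0° to 71.6°, simple-harmonic, h = 21) is passed completely: s = 0.0000 + (21) = 21.0000
segment 2 (71.6° to 165.4°, cycloidal, h = 16) is passed completely: s = 21.0000 + (16) = 37.0000
segment 3 (165.4° to 194.4°, simple-harmonic, h = -24) is passed completely: s = 37.0000 + (-24) = 13.0000
segment 4 (194.4° to 332°, cycloidal, h = 22) is passed completely: s = 13.0000 + (22) = 35.0000
θ = 337.6° falls in segment 5 (332° to 360°, uniform, h = -35): β = 337.6 − 332 = 5.6°, B = 28°; Δs = -35·5.6/28 = -7.0000; s = 35.0000 − 7.0000 = 28.0000

28.0000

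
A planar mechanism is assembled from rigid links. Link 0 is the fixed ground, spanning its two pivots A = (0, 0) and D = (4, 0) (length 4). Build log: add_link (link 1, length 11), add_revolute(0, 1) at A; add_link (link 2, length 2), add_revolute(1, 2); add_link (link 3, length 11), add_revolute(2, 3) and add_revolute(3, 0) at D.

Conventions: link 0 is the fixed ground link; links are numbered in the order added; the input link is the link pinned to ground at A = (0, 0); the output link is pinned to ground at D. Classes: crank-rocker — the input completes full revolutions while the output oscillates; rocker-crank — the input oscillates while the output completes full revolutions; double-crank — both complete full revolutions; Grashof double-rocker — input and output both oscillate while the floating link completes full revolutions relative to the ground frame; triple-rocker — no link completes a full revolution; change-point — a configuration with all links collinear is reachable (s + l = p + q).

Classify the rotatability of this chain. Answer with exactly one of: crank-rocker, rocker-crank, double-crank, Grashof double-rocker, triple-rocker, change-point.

lengths: ground=4, input=11, coupler=2, output=11
sorted: s=2 (shortest), l=11 (longest), p+q=15
s + l = 13 vs p + q = 15
s + l < p + q (Grashof) with shortest = coupler link → Grashof double-rocker

Grashof double-rocker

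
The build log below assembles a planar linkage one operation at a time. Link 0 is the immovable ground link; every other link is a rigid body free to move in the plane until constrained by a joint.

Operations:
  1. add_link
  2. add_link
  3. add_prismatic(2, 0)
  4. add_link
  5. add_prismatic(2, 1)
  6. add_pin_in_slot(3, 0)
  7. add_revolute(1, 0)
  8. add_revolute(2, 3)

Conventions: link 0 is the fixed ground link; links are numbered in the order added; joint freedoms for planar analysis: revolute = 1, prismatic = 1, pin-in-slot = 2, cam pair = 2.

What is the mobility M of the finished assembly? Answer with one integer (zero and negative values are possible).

link 0 = ground. State L|J1|J2 = 1|0|0
+link1  2|0|0
+link2  3|0|0
P(2,0) f=1→J1  3|1|0
+link3  4|1|0
P(2,1) f=1→J1  4|2|0
PS(3,0) f=2→J2  4|2|1
R(1,0) f=1→J1  4|3|1
R(2,3) f=1→J1  4|4|1
M = 3(4−1)−2·4−1 = 9−8−1 = 0

M = 0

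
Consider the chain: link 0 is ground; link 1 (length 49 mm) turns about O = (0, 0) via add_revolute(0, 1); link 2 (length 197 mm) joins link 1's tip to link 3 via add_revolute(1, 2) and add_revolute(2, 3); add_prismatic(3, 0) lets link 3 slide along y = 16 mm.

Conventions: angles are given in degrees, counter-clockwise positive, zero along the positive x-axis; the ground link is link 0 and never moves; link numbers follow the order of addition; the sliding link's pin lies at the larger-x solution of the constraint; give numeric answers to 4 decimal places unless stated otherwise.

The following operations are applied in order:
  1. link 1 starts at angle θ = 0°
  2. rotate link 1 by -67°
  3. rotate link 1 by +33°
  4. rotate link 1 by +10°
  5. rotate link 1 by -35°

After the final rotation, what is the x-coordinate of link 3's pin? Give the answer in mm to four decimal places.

geometry: r = 49 mm, L = 197 mm, e = 16 mm; θ starts at 0°
rotate link 1 by -67°: θ ← 0° -67° = -67°
rotate link 1 by +33°: θ ← -67° +33° = -34°
rotate link 1 by +10°: θ ← -34° +10° = -24°
rotate link 1 by -35°: θ ← -24° -35° = -59°
crank pin P = (r cos θ, r sin θ) = (25.236866, -42.001198)
h = r sin θ − e = -42.001198 − 16 = -58.001198
x = r cos θ + √(L² − h²) = 25.236866 + 188.268056 = 213.504922

213.5049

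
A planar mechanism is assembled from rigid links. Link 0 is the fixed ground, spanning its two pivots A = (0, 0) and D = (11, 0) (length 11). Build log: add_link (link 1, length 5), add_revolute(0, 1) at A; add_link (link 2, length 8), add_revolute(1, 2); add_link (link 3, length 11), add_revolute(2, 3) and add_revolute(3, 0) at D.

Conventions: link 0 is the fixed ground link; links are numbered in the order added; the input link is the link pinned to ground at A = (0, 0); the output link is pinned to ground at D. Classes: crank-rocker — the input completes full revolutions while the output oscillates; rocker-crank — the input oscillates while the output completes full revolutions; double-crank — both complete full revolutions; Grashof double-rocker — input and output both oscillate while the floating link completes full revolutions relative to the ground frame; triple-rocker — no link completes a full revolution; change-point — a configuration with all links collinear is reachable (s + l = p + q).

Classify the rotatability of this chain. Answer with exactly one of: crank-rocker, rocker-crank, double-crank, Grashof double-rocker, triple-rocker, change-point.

lengths: ground=11, input=5, coupler=8, output=11
sorted: s=5 (shortest), l=11 (longest), p+q=19
s + l = 16 vs p + q = 19
s + l < p + q (Grashof) with shortest = input link → crank-rocker

crank-rocker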